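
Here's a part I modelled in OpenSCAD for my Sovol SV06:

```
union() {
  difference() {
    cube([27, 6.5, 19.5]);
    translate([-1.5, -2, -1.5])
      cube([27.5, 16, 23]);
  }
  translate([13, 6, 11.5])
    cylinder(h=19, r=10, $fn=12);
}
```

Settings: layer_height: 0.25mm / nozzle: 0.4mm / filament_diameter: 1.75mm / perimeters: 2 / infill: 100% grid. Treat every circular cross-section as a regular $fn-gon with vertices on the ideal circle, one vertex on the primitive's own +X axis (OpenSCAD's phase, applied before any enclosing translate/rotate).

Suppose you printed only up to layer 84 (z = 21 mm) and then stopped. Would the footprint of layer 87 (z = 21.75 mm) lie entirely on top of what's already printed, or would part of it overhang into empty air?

entirely on top

Compare the two slices. At z = 21: the cube does not reach this height (z outside [0, 19.5]); the 27.5×16 cube at (-1.5, -2) contributes its full rectangle (area 440.00 mm²); Subtracting the remaining from the first: the first operand is absent here, so nothing remains; the r=10 cylinder at (13, 6) gives a regular 12-gon of circumradius 10 (constant along its height) (area = (12/2)·10.000²·sin(360°/12) = 300.00 mm²); Taking the union: only the r=10 cylinder at (13, 6) is present, so the union is just that shape — area = 300.00 mm². At z = 21.75: the cube does not reach this height (z outside [0, 19.5]); the cube at (-1.5, -2) is not intersected at this z (z outside [-1.5, 21.5]); Subtracting the remaining from the first: the first operand is absent here, so nothing remains; the r=10 cylinder at (13, 6) gives a regular 12-gon of circumradius 10 (constant along its height) (area = (12/2)·10.000²·sin(360°/12) = 300.00 mm²); Combining (union): only the r=10 cylinder at (13, 6) is present, so the union is just that shape — area = 300.00 mm². Checking containment: the cross-section at z = 21.75 is a subset of the cross-section at z = 21.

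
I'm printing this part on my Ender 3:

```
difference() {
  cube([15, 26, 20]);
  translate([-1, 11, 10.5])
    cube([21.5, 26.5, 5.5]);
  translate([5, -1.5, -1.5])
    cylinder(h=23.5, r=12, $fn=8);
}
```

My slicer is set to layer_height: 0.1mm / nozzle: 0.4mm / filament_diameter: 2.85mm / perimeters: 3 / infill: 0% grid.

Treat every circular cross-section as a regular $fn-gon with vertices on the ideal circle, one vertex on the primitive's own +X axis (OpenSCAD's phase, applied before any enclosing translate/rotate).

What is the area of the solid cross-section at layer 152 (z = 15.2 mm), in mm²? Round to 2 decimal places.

35.68 mm²

At z = 15.2 mm: the cube is present — its section is the full 15×26 rectangle (area 390.00 mm²); the 21.5×26.5 cube at (-1, 11) contributes its full rectangle (area 569.75 mm²); the r=12 cylinder at (5, -1.5) gives a regular 8-gon of circumradius 12 (constant along its height) (area = (8/2)·12.000²·sin(360°/8) = 407.29 mm²); Subtracting the remaining from the first: starting from the 15×26 cube (390.00 mm²), the 21.5×26.5 cube at (-1, 11) partially overlaps it — only the 225.00 mm² overlap (of its 569.75 mm²) is removed, clipping the outline; the r=12 cylinder at (5, -1.5) partially overlaps it — only the 129.32 mm² overlap (of its 407.29 mm²) is removed, clipping the outline — area = 35.68 mm². Overall, the cross-section is a single solid region. Net area = 35.68 mm².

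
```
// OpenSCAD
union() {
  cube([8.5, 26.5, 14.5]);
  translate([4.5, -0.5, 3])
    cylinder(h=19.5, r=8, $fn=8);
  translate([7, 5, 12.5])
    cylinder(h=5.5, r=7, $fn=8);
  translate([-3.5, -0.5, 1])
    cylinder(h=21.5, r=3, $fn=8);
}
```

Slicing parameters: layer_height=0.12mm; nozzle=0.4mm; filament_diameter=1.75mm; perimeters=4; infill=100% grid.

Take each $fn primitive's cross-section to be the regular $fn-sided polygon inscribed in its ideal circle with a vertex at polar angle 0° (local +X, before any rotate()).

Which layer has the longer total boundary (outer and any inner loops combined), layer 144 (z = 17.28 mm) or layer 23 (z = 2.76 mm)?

Layer 144 (z = 17.28): the cube is absent (z outside [0, 14.5]); the cylinder at (4.5, -0.5): section is a regular 8-gon, circumradius r=8 (perimeter = 2·8·8.000·sin(180°/8) = 48.98 mm); the r=7 cylinder at (7, 5) contributes a regular 8-gon of circumradius 7 (perimeter = 2·8·7.000·sin(180°/8) = 42.86 mm); the r=3 cylinder at (-3.5, -0.5) contributes a regular 8-gon of circumradius 3 (perimeter = 2·8·3.000·sin(180°/8) = 18.37 mm); Merging all regions: the regions partially overlap (shared area 84.70 mm²), so the edge portions inside another operand are dropped and the merged outline is re-measured after clipping — boundary = 64.70 mm. So its perimeter = 64.70 mm. Layer 23 (z = 2.76): the cube is present — its section is the full 8.5×26.5 rectangle (perimeter 70.00 mm); the cylinder at (4.5, -0.5) is absent (z outside [3, 22.5]); the cylinder at (7, 5) is absent (z outside [12.5, 18]); the r=3 cylinder at (-3.5, -0.5) contributes a regular 8-gon of circumradius 3 (perimeter = 2·8·3.000·sin(180°/8) = 18.37 mm); Merging all regions: the 2 present regions are separate (no shared area or edge), so areas and boundary lengths simply add and each stays a separate island — boundary = 88.37 mm. So its perimeter = 88.37 mm. Layer 23 is larger (88.37 vs 64.70 mm).

layer 23 (z = 2.76 mm)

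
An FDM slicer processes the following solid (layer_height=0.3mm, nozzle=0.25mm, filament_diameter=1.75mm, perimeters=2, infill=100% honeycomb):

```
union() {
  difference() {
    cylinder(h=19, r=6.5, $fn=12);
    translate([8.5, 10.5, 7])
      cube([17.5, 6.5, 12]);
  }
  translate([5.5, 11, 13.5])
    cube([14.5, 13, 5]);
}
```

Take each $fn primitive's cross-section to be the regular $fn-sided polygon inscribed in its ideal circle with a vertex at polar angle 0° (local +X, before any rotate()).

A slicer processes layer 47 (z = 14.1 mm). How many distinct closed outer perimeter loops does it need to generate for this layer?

2

At z = 14.1 mm: the cylinder: section is a regular 12-gon, circumradius r=6.5; the 17.5×6.5 cube at (8.5, 10.5) contributes its full rectangle; Subtracting the remaining from the first: starting from the r=6.5 cylinder, the 17.5×6.5 cube at (8.5, 10.5) misses the remaining region (no effect) — 1 connected region; the cube at (5.5, 11) (footprint 14.5×13) is included at this height; Taking the union: the 2 present regions are separate (no shared area or edge), so areas and boundary lengths simply add and each stays a separate island — 2 connected regions. The result has 2 disconnected regions.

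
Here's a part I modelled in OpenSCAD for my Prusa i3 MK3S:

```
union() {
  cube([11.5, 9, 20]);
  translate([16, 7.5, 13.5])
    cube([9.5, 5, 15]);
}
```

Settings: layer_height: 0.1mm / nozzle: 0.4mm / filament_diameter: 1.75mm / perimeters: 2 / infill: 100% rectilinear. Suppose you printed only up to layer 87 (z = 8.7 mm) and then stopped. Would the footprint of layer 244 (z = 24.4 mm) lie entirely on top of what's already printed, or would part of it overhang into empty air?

part overhangs

Compare the two slices. At z = 8.7: the 11.5×9 cube contributes its full rectangle (area 103.50 mm²); the cube at (16, 7.5) does not reach this height (z outside [13.5, 28.5]); Merging all regions: only the 11.5×9 cube is present, so the union is just that shape — area = 103.50 mm². At z = 24.4: the cube is not intersected at this z (z outside [0, 20]); the cube at (16, 7.5) is present — its section is the full 9.5×5 rectangle (area 47.50 mm²); Merging all regions: only the 9.5×5 cube at (16, 7.5) is present, so the union is just that shape — area = 47.50 mm². Checking containment: at z = 24.4 the cross-section extends beyond the z = 8.7 cross-section by about 47.50 mm².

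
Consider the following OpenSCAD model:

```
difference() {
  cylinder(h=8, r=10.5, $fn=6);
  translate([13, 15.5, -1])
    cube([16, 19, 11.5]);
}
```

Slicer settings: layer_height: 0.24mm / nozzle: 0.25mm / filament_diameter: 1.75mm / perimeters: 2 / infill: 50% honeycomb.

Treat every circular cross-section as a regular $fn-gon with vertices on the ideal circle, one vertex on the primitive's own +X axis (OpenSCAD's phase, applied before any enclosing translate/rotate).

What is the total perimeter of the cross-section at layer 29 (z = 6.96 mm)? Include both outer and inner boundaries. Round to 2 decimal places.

63.00 mm

At z = 6.96 mm: the r=10.5 cylinder contributes a regular 6-gon of circumradius 10.5 (perimeter = 2·6·10.500·sin(180°/6) = 63.00 mm); the cube at (13, 15.5) (footprint 16×19) is included at this height (perimeter 70.00 mm); Taking the first minus the rest: starting from the r=10.5 cylinder, the 16×19 cube at (13, 15.5) misses the remaining region (no effect) — boundary = 63.00 mm. Overall, the cross-section is a single solid region. Total boundary length (outer) = 63.00 mm.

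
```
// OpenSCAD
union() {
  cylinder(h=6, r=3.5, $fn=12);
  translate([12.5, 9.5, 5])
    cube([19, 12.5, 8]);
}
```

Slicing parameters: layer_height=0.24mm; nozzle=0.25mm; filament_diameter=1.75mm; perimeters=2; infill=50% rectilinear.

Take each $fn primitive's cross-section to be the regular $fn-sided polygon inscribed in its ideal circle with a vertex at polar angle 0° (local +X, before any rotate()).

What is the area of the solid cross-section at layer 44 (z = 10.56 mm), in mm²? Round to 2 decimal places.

At z = 10.56 mm: the cylinder is absent (z outside [0, 6]); the cube at (12.5, 9.5) is present — its section is the full 19×12.5 rectangle (area 237.50 mm²); Merging all regions: only the 19×12.5 cube at (12.5, 9.5) is present, so the union is just that shape — area = 237.50 mm². Overall, the cross-section is a single solid region. Net area = 237.50 mm².

237.50 mm²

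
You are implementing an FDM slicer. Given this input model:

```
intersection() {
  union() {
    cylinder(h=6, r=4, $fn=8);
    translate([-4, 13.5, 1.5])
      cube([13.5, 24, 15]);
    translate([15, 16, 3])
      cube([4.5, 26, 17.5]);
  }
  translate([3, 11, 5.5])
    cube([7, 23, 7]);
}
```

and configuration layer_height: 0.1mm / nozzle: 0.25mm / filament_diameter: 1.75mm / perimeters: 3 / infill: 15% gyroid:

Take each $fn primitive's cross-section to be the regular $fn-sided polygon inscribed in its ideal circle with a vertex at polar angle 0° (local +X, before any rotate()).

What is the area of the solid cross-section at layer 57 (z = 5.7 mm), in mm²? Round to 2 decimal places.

At z = 5.7 mm: the r=4 cylinder contributes a regular 8-gon of circumradius 4 (area = (8/2)·4.000²·sin(360°/8) = 45.25 mm²); the 13.5×24 cube at (-4, 13.5) contributes its full rectangle (area 324.00 mm²); the cube at (15, 16) is present — its section is the full 4.5×26 rectangle (area 117.00 mm²); Merging all regions: the 3 present regions are separate (no shared area or edge), so areas and boundary lengths simply add and each stays a separate island — area = 486.25 mm²; the 7×23 cube at (3, 11) contributes its full rectangle (area 161.00 mm²); Taking the intersection: the 7×23 cube at (3, 11) partially overlaps the result so far; clipping to the common part keeps 133.25 mm² — area = 133.25 mm². Overall, the cross-section is a single solid region. Net area = 133.25 mm².

133.25 mm²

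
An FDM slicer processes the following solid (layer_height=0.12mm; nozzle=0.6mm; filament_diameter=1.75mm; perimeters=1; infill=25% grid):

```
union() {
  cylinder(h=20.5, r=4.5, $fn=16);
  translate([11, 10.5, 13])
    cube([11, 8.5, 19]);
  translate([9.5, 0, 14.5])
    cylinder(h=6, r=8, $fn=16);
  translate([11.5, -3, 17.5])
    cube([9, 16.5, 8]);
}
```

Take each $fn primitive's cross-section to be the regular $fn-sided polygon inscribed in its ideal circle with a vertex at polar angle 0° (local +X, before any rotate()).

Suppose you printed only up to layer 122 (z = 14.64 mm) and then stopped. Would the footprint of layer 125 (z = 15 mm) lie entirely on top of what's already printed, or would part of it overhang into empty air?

Compare the two slices. At z = 14.64: the r=4.5 cylinder contributes a regular 16-gon of circumradius 4.5 (area = (16/2)·4.500²·sin(360°/16) = 61.99 mm²); the 11×8.5 cube at (11, 10.5) contributes its full rectangle (area 93.50 mm²); the r=8 cylinder at (9.5, 0) contributes a regular 16-gon of circumradius 8 (area = (16/2)·8.000²·sin(360°/16) = 195.93 mm²); the cube at (11.5, -3) is absent (z outside [17.5, 25.5]); Merging all regions: the regions partially overlap — summed areas 351.43 mm² minus the doubly-counted overlap 14.51 mm² gives 336.92 mm² — area = 336.92 mm². At z = 15: the r=4.5 cylinder gives a regular 16-gon of circumradius 4.5 (constant along its height) (area = (16/2)·4.500²·sin(360°/16) = 61.99 mm²); the cube at (11, 10.5) (footprint 11×8.5) is included at this height (area 93.50 mm²); the r=8 cylinder at (9.5, 0) contributes a regular 16-gon of circumradius 8 (area = (16/2)·8.000²·sin(360°/16) = 195.93 mm²); the cube at (11.5, -3) is absent (z outside [17.5, 25.5]); Taking the union: the regions partially overlap — summed areas 351.43 mm² minus the doubly-counted overlap 14.51 mm² gives 336.92 mm² — area = 336.92 mm². Checking containment: the cross-section at z = 15 is a subset of the cross-section at z = 14.64.

entirely on top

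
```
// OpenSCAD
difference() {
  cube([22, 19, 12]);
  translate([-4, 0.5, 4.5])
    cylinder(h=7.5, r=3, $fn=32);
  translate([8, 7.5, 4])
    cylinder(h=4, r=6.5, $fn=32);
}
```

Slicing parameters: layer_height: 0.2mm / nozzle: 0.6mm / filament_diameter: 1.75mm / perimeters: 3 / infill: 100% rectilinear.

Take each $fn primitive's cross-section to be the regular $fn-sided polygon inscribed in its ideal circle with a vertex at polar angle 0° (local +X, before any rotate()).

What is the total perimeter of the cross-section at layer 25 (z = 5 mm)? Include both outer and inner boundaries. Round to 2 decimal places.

122.78 mm

At z = 5 mm: the cube is present — its section is the full 22×19 rectangle (perimeter 82.00 mm); the cylinder at (-4, 0.5): section is a regular 32-gon, circumradius r=3 (perimeter = 2·32·3.000·sin(180°/32) = 18.82 mm); the cylinder at (8, 7.5): section is a regular 32-gon, circumradius r=6.5 (perimeter = 2·32·6.500·sin(180°/32) = 40.78 mm); Subtracting the remaining from the first: starting from the 22×19 cube, the r=3 cylinder at (-4, 0.5) misses the remaining region (no effect); the r=6.5 cylinder at (8, 7.5) lies wholly inside it (removes its full 131.88 mm² and its 40.78 mm outline becomes a hole wall) — boundary (outer + 1 inner loop) = 122.78 mm. Overall, the cross-section is one region with 1 hole. Total boundary length (outer + inner) = 122.78 mm.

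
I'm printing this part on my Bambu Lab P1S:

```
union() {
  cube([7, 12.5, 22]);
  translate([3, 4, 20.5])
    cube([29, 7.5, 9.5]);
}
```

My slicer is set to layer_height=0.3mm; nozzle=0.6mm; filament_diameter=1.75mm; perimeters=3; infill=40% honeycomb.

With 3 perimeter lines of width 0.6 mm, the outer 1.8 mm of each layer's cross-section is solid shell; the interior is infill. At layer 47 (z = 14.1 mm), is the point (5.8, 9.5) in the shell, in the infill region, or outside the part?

shell

At z = 14.1 mm: the 7×12.5 cube contributes its full rectangle; the cube at (3, 4) is absent (z outside [20.5, 30]); Taking the union: only the 7×12.5 cube is present, so the union is just that shape — 1 connected region. Overall, the cross-section is a single solid region. The nearest boundary edge runs (7.00, 0.00)→(7.00, 12.50); distance from the point to it = 1.20 mm. The point is inside the cross-section, 1.20 mm from the nearest boundary — within the 1.8 mm shell band (3 × 0.6).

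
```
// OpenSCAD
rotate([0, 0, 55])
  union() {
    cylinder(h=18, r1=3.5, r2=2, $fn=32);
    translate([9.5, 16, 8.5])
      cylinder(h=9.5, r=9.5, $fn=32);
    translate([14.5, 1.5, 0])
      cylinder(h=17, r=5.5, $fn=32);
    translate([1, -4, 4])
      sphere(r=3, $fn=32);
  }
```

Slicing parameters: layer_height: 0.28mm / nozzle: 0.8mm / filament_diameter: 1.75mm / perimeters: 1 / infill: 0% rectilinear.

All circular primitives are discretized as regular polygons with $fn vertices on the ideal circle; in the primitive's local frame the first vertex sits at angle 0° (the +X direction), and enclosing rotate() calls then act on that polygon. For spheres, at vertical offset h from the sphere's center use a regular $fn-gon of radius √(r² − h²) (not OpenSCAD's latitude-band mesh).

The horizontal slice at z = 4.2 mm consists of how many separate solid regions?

2

At z = 4.2 mm: the cone contributes a regular 32-gon of circumradius 3.150 (interpolated between r1=3.5 and r2=2 at t=0.233); the cylinder at (9.5, 16) is not intersected at this z (z outside [8.5, 18]); the r=5.5 cylinder at (14.5, 1.5) contributes a regular 32-gon of circumradius 5.5; the r=3 sphere at (1, -4) contributes a regular 32-gon of circumradius √(3²−0.2²) = 2.993; Taking the union: the regions partially overlap (shared area 6.26 mm²), so overlapping operands fuse into one piece — 2 connected regions; (rotated 55° about Z; rotation is an isometry so areas/perimeters/island counts are preserved). The result has 2 disconnected regions.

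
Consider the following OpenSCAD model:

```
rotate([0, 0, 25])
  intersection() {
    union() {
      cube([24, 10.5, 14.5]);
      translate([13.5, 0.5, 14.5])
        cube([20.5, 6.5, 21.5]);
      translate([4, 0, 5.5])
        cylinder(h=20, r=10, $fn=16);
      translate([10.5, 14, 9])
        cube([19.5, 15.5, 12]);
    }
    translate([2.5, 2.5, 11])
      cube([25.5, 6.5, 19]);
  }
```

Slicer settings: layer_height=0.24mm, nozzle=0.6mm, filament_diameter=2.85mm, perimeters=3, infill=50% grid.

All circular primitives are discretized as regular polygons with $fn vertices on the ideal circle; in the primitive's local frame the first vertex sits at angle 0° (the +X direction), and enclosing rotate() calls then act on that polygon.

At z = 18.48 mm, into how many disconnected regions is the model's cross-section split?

At z = 18.48 mm: the cube is absent (z outside [0, 14.5]); the cube at (13.5, 0.5) is present — its section is the full 20.5×6.5 rectangle; the r=10 cylinder at (4, 0) gives a regular 16-gon of circumradius 10 (constant along its height); the cube at (10.5, 14) (footprint 19.5×15.5) is included at this height; Taking the union: the regions partially overlap (shared area 0.40 mm²), so overlapping operands fuse into one piece — 2 connected regions; the cube at (2.5, 2.5) (footprint 25.5×6.5) is included at this height; Keeping only the common overlap: the 25.5×6.5 cube at (2.5, 2.5) partially overlaps the result so far; clipping to the common part keeps 124.75 mm² — 1 connected region; (rotated 25° about Z; rotation is an isometry so areas/perimeters/island counts are preserved). The result has 1 disconnected region.

1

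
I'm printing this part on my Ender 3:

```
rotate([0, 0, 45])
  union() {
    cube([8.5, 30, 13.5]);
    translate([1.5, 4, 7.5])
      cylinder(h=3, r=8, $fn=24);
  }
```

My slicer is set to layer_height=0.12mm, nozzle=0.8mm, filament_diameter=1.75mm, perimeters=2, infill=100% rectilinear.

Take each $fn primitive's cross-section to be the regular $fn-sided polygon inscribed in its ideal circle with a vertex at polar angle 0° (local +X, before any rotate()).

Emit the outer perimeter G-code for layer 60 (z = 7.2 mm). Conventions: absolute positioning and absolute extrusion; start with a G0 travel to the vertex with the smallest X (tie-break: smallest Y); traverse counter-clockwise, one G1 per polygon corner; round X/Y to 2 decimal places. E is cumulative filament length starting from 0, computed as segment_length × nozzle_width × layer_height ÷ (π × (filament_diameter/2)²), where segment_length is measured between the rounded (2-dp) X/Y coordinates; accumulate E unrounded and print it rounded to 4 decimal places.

At z = 7.2 mm: the 8.5×30 cube contributes its full rectangle; the cylinder at (1.5, 4) does not reach this height (z outside [7.5, 10.5]); Merging all regions: only the 8.5×30 cube is present, so the union is just that shape — 1 connected region; (rotated 45° about Z; rotation is an isometry so areas/perimeters/island counts are preserved). The outline is a single polygon with 4 vertices. Extrusion per mm of travel: 0.8 × 0.12 / (π × 0.875²) = 0.039912. Accumulating E over each segment gives final E = 3.0728.

G0 X-21.21 Y21.21 Z7.20
G1 X0.00 Y0.00 E1.1972
G1 X6.01 Y6.01 E1.5364
G1 X-15.20 Y27.22 E2.7336
G1 X-21.21 Y21.21 E3.0728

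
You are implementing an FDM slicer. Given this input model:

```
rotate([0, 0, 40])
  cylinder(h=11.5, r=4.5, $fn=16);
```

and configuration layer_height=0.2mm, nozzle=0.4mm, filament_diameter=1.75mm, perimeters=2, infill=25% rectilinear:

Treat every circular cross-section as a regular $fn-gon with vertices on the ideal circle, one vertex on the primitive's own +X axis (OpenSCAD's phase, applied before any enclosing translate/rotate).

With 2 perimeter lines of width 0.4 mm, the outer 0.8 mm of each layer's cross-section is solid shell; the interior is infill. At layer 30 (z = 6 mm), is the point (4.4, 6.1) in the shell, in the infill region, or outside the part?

At z = 6 mm: the r=4.5 cylinder gives a regular 16-gon of circumradius 4.5 (constant along its height); (whole slice rotated 40° about Z — lengths, areas and connectivity unchanged). Overall, the cross-section is a single solid region. Undo the 40° rotation: the query point maps to (7.292, 1.845) in the un-rotated model frame. The nearest boundary edge runs (4.50, 0.00)→(4.16, 1.72); distance from the point to it = 3.10 mm. The point is not inside any of the regions above, so it lies outside the cross-section (3.10 mm from the nearest boundary).

outside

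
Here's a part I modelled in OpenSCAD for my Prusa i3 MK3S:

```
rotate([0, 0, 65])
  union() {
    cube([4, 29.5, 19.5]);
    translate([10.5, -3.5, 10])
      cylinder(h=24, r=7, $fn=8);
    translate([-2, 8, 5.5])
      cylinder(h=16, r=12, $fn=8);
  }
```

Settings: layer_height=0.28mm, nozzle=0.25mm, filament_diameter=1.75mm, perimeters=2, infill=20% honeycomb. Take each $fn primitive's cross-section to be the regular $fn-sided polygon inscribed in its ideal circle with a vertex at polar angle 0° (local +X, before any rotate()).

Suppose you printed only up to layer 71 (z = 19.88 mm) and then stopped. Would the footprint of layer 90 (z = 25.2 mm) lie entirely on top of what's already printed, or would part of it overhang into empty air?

Compare the two slices. At z = 19.88: the cube does not reach this height (z outside [0, 19.5]); the r=7 cylinder at (10.5, -3.5) gives a regular 8-gon of circumradius 7 (constant along its height) (area = (8/2)·7.000²·sin(360°/8) = 138.59 mm²); the cylinder at (-2, 8): section is a regular 8-gon, circumradius r=12 (area = (8/2)·12.000²·sin(360°/8) = 407.29 mm²); Combining (union): the regions partially overlap — summed areas 545.89 mm² minus the doubly-counted overlap 4.87 mm² gives 541.02 mm² — area = 541.02 mm²; (rotated 65° about Z; rotation is an isometry so areas/perimeters/island counts are preserved). At z = 25.2: the cube does not reach this height (z outside [0, 19.5]); the r=7 cylinder at (10.5, -3.5) gives a regular 8-gon of circumradius 7 (constant along its height) (area = (8/2)·7.000²·sin(360°/8) = 138.59 mm²); the cylinder at (-2, 8) does not reach this height (z outside [5.5, 21.5]); Combining (union): only the r=7 cylinder at (10.5, -3.5) is present, so the union is just that shape — area = 138.59 mm²; (whole slice rotated 65° about Z — lengths, areas and connectivity unchanged). Checking containment: the cross-section at z = 25.2 is a subset of the cross-section at z = 19.88.

entirely on top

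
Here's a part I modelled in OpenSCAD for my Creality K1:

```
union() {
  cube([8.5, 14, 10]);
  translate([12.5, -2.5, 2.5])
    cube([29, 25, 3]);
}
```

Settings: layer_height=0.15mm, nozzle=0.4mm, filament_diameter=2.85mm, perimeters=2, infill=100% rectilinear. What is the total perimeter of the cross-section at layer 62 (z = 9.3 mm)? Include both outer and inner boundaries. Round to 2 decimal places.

At z = 9.3 mm: the 8.5×14 cube contributes its full rectangle (perimeter 45.00 mm); the cube at (12.5, -2.5) is absent (z outside [2.5, 5.5]); Taking the union: only the 8.5×14 cube is present, so the union is just that shape — boundary = 45.00 mm. Overall, the cross-section is a single solid region. Total boundary length (outer) = 45.00 mm.

45.00 mm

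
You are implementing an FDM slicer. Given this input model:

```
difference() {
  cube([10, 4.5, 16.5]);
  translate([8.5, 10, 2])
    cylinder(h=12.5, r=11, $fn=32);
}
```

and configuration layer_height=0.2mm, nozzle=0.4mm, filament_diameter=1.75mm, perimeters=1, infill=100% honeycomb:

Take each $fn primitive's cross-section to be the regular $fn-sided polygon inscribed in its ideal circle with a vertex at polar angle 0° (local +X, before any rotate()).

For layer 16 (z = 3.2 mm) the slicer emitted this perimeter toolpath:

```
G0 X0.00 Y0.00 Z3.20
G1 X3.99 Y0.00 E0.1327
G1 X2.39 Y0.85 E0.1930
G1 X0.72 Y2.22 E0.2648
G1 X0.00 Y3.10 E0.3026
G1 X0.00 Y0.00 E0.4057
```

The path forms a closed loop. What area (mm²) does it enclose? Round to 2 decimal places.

5.16 mm²

Apply the shoelace formula to the sequence of (X, Y) vertices; enclosed area = 5.16 mm².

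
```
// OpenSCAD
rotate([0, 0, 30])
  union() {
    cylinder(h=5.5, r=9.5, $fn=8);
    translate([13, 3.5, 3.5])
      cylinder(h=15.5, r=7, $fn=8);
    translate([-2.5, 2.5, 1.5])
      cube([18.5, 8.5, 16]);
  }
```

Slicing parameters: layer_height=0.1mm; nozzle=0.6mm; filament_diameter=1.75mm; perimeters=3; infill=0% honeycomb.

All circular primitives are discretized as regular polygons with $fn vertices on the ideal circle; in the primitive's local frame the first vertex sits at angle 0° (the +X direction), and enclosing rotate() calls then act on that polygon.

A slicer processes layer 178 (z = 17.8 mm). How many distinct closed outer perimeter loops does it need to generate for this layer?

1

At z = 17.8 mm: the cylinder is absent (z outside [0, 5.5]); the r=7 cylinder at (13, 3.5) contributes a regular 8-gon of circumradius 7; the cube at (-2.5, 2.5) does not reach this height (z outside [1.5, 17.5]); Combining (union): only the r=7 cylinder at (13, 3.5) is present, so the union is just that shape — 1 connected region; (rotated 30° about Z; rotation is an isometry so areas/perimeters/island counts are preserved). The result has 1 disconnected region.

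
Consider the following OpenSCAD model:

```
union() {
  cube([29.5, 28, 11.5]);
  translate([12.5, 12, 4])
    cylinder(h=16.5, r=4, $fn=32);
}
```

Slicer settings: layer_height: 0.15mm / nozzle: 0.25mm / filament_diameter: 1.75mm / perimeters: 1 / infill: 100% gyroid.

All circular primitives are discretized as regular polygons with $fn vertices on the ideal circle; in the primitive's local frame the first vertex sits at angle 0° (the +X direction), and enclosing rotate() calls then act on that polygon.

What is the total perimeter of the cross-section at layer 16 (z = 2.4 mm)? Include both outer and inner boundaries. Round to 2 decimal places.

115.00 mm

At z = 2.4 mm: the cube (footprint 29.5×28) is included at this height (perimeter 115.00 mm); the cylinder at (12.5, 12) is not intersected at this z (z outside [4, 20.5]); Combining (union): only the 29.5×28 cube is present, so the union is just that shape — boundary = 115.00 mm. Overall, the cross-section is a single solid region. Total boundary length (outer) = 115.00 mm.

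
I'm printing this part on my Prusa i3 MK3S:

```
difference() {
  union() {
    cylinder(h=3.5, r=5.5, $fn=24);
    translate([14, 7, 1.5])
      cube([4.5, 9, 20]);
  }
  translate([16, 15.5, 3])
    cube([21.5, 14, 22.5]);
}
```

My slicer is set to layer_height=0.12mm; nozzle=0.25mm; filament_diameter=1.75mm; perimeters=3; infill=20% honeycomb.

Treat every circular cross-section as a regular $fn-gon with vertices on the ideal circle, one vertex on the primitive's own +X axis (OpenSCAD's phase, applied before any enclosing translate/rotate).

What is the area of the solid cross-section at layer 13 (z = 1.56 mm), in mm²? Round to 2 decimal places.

At z = 1.56 mm: the cylinder: section is a regular 24-gon, circumradius r=5.5 (area = (24/2)·5.500²·sin(360°/24) = 93.95 mm²); the cube at (14, 7) is present — its section is the full 4.5×9 rectangle (area 40.50 mm²); Merging all regions: the 2 present regions are separate (no shared area or edge), so areas and boundary lengths simply add and each stays a separate island — area = 134.45 mm²; the cube at (16, 15.5) is absent (z outside [3, 25.5]); Subtracting the remaining from the first: none of the subtracted shapes is present at this height, so that combined region is unchanged — area = 134.45 mm². Overall, the cross-section has 2 separate islands. Net area = 134.45 mm².

134.45 mm²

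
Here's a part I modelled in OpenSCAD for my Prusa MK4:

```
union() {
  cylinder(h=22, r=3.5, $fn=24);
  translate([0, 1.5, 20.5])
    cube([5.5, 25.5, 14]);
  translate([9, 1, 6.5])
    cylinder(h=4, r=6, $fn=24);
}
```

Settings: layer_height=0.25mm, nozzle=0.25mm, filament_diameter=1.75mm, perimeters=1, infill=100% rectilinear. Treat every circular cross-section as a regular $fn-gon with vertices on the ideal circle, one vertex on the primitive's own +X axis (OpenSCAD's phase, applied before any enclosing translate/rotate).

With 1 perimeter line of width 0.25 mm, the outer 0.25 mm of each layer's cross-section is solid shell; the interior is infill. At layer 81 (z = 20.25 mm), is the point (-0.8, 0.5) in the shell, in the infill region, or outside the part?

At z = 20.25 mm: the cylinder: section is a regular 24-gon, circumradius r=3.5; the cube at (0, 1.5) is not intersected at this z (z outside [20.5, 34.5]); the cylinder at (9, 1) does not reach this height (z outside [6.5, 10.5]); Taking the union: only the r=3.5 cylinder is present, so the union is just that shape — 1 connected region. Overall, the cross-section is a single solid region. The nearest boundary edge runs (-2.47, 2.47)→(-3.03, 1.75); distance from the point to it = 2.53 mm. The point is inside the cross-section and 2.53 mm from the nearest boundary — more than the 0.25 mm shell width (1 × 0.25), so it's in the infill interior.

infill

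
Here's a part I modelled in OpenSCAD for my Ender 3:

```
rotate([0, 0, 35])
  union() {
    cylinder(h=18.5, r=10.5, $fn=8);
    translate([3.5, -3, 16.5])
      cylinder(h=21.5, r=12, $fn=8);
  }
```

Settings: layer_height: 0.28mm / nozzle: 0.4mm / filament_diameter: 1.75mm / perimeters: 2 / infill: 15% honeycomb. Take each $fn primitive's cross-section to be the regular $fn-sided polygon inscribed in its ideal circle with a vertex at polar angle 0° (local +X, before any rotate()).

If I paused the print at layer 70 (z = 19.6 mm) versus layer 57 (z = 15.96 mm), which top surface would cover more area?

layer 70 (z = 19.6 mm)

Layer 70 (z = 19.6): the cylinder does not reach this height (z outside [0, 18.5]); the r=12 cylinder at (3.5, -3) gives a regular 8-gon of circumradius 12 (constant along its height) (area = (8/2)·12.000²·sin(360°/8) = 407.29 mm²); Merging all regions: only the r=12 cylinder at (3.5, -3) is present, so the union is just that shape — area = 407.29 mm²; (rotated 35° about Z; rotation is an isometry so areas/perimeters/island counts are preserved). So its area = 407.29 mm². Layer 57 (z = 15.96): the cylinder: section is a regular 8-gon, circumradius r=10.5 (area = (8/2)·10.500²·sin(360°/8) = 311.83 mm²); the cylinder at (3.5, -3) is absent (z outside [16.5, 38]); Taking the union: only the r=10.5 cylinder is present, so the union is just that shape — area = 311.83 mm²; (whole slice rotated 35° about Z — lengths, areas and connectivity unchanged). So its area = 311.83 mm². Layer 70 is larger (407.29 vs 311.83 mm²).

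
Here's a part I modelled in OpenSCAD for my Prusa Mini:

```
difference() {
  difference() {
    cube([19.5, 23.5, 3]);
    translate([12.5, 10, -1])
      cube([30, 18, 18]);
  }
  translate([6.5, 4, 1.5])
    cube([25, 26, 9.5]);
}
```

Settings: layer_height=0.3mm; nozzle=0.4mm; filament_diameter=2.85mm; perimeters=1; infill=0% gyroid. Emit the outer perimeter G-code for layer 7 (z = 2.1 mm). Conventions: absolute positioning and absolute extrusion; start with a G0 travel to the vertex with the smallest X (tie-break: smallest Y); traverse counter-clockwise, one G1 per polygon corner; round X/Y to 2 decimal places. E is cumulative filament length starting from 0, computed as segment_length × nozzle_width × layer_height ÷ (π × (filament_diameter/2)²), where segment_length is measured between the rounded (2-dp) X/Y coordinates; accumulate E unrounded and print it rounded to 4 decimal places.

At z = 2.1 mm: the 19.5×23.5 cube contributes its full rectangle; the cube at (12.5, 10) is present — its section is the full 30×18 rectangle; After the difference (first − rest): starting from the 19.5×23.5 cube, the 30×18 cube at (12.5, 10) partially overlaps it — only the 94.50 mm² overlap (of its 540.00 mm²) is removed, clipping the outline — 1 connected region; the cube at (6.5, 4) (footprint 25×26) is included at this height; After the difference (first − rest): starting from that combined region, the 25×26 cube at (6.5, 4) partially overlaps it — only the 159.00 mm² overlap (of its 650.00 mm²) is removed, clipping the outline — 1 connected region. The outline is a single polygon with 6 vertices. Extrusion per mm of travel: 0.4 × 0.3 / (π × 1.425²) = 0.018811. Accumulating E over each segment gives final E = 1.6177.

G0 X0.00 Y0.00 Z2.10
G1 X19.50 Y0.00 E0.3668
G1 X19.50 Y4.00 E0.4420
G1 X6.50 Y4.00 E0.6866
G1 X6.50 Y23.50 E1.0534
G1 X0.00 Y23.50 E1.1757
G1 X0.00 Y0.00 E1.6177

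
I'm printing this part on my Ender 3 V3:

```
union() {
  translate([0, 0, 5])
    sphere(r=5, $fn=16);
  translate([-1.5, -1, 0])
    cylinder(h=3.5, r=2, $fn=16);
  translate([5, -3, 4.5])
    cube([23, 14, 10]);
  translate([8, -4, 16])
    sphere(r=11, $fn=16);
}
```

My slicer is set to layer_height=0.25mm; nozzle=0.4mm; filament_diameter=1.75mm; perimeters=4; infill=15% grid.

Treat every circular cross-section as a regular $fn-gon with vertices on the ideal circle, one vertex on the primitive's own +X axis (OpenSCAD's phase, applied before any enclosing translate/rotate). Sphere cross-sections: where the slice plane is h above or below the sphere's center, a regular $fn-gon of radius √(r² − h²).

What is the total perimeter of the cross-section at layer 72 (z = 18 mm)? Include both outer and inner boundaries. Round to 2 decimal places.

At z = 18 mm: the sphere is absent (|z−center|=13.000 > r=5); the cylinder at (-1.5, -1) is not intersected at this z (z outside [0, 3.5]); the cube at (5, -3) does not reach this height (z outside [4.5, 14.5]); the r=11 sphere at (8, -4) contributes a regular 16-gon of circumradius √(11²−2²) = 10.817 (perimeter = 2·16·10.817·sin(180°/16) = 67.53 mm); Combining (union): only the r=11 sphere at (8, -4) is present, so the union is just that shape — boundary = 67.53 mm. Overall, the cross-section is a single solid region. Total boundary length (outer) = 67.53 mm.

67.53 mm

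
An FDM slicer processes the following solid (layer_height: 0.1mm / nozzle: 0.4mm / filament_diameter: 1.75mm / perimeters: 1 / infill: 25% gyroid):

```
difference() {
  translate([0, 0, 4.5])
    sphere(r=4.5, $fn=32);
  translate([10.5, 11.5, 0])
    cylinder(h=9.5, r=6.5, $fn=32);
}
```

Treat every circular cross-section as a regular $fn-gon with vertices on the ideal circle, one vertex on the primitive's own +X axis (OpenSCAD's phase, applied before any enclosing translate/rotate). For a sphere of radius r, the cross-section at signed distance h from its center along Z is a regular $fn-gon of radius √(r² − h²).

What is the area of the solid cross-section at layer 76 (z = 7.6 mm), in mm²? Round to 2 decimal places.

33.21 mm²

At z = 7.6 mm: the r=4.5 sphere slices to a regular 32-gon of circumradius 3.262 (√(r²−h²) with h=3.1 from center) (area = (32/2)·3.262²·sin(360°/32) = 33.21 mm²); the cylinder at (10.5, 11.5): section is a regular 32-gon, circumradius r=6.5 (area = (32/2)·6.500²·sin(360°/32) = 131.88 mm²); After the difference (first − rest): starting from the r=4.5 sphere (33.21 mm²), the r=6.5 cylinder at (10.5, 11.5) misses the remaining region (no effect) — area = 33.21 mm². Overall, the cross-section is a single solid region. Net area = 33.21 mm².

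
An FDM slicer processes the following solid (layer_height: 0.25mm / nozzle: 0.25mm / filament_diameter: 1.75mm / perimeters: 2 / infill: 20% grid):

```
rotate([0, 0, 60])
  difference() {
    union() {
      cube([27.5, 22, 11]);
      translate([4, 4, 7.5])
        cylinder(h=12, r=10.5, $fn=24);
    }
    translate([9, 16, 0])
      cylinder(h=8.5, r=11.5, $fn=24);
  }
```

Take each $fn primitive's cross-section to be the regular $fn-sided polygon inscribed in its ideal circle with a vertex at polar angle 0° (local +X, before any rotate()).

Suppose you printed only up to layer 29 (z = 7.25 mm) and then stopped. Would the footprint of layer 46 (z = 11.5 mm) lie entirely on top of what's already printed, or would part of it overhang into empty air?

Compare the two slices. At z = 7.25: the cube (footprint 27.5×22) is included at this height (area 605.00 mm²); the cylinder at (4, 4) is not intersected at this z (z outside [7.5, 19.5]); Combining (union): only the 27.5×22 cube is present, so the union is just that shape — area = 605.00 mm²; the r=11.5 cylinder at (9, 16) contributes a regular 24-gon of circumradius 11.5 (area = (24/2)·11.500²·sin(360°/24) = 410.75 mm²); After the difference (first − rest): starting from the result so far (605.00 mm²), the r=11.5 cylinder at (9, 16) partially overlaps it — only the 312.99 mm² overlap (of its 410.75 mm²) is removed, clipping the outline — area = 292.01 mm²; (whole slice rotated 60° about Z — lengths, areas and connectivity unchanged). At z = 11.5: the cube is not intersected at this z (z outside [0, 11]); the cylinder at (4, 4): section is a regular 24-gon, circumradius r=10.5 (area = (24/2)·10.500²·sin(360°/24) = 342.42 mm²); Merging all regions: only the r=10.5 cylinder at (4, 4) is present, so the union is just that shape — area = 342.42 mm²; the cylinder at (9, 16) is absent (z outside [0, 8.5]); Subtracting the remaining from the first: none of the subtracted shapes is present at this height, so that combined region is unchanged — area = 342.42 mm²; (rotated 60° about Z; rotation is an isometry so areas/perimeters/island counts are preserved). Checking containment: at z = 11.5 the cross-section extends beyond the z = 7.25 cross-section by about 263.27 mm².

part overhangs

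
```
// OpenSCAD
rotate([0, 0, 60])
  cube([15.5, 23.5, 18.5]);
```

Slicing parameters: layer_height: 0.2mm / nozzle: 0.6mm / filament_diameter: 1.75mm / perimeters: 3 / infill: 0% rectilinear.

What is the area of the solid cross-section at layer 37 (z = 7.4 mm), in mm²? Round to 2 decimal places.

364.25 mm²

At z = 7.4 mm: the 15.5×23.5 cube contributes its full rectangle (area 364.25 mm²); (rotated 60° about Z; rotation is an isometry so areas/perimeters/island counts are preserved). Overall, the cross-section is a single solid region. Net area = 364.25 mm².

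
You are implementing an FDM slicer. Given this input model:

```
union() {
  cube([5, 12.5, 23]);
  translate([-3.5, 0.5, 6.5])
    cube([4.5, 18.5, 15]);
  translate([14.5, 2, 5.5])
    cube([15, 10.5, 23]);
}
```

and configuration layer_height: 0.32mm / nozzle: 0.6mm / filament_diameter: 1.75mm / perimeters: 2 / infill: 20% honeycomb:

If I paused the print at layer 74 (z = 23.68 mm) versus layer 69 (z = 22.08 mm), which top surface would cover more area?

Layer 74 (z = 23.68): the cube does not reach this height (z outside [0, 23]); the cube at (-3.5, 0.5) is absent (z outside [6.5, 21.5]); the cube at (14.5, 2) (footprint 15×10.5) is included at this height (area 157.50 mm²); Combining (union): only the 15×10.5 cube at (14.5, 2) is present, so the union is just that shape — area = 157.50 mm². So its area = 157.50 mm². Layer 69 (z = 22.08): the cube (footprint 5×12.5) is included at this height (area 62.50 mm²); the cube at (-3.5, 0.5) is absent (z outside [6.5, 21.5]); the cube at (14.5, 2) is present — its section is the full 15×10.5 rectangle (area 157.50 mm²); Combining (union): the 2 present regions are separate (no shared area or edge), so areas and boundary lengths simply add and each stays a separate island — area = 220.00 mm². So its area = 220.00 mm². Layer 69 is larger (220.00 vs 157.50 mm²).

layer 69 (z = 22.08 mm)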